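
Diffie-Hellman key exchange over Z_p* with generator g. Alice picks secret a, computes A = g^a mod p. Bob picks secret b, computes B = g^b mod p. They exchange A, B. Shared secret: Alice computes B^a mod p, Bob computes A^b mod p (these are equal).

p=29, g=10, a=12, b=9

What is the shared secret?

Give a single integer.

Answer: 23

Derivation:
A = 10^12 mod 29  (bits of 12 = 1100)
  bit 0 = 1: r = r^2 * 10 mod 29 = 1^2 * 10 = 1*10 = 10
  bit 1 = 1: r = r^2 * 10 mod 29 = 10^2 * 10 = 13*10 = 14
  bit 2 = 0: r = r^2 mod 29 = 14^2 = 22
  bit 3 = 0: r = r^2 mod 29 = 22^2 = 20
  -> A = 20
B = 10^9 mod 29  (bits of 9 = 1001)
  bit 0 = 1: r = r^2 * 10 mod 29 = 1^2 * 10 = 1*10 = 10
  bit 1 = 0: r = r^2 mod 29 = 10^2 = 13
  bit 2 = 0: r = r^2 mod 29 = 13^2 = 24
  bit 3 = 1: r = r^2 * 10 mod 29 = 24^2 * 10 = 25*10 = 18
  -> B = 18
s = B^a = 18^12 mod 29  (bits of 12 = 1100)
  bit 0 = 1: r = r^2 * 18 mod 29 = 1^2 * 18 = 1*18 = 18
  bit 1 = 1: r = r^2 * 18 mod 29 = 18^2 * 18 = 5*18 = 3
  bit 2 = 0: r = r^2 mod 29 = 3^2 = 9
  bit 3 = 0: r = r^2 mod 29 = 9^2 = 23
  -> s = B^a = 23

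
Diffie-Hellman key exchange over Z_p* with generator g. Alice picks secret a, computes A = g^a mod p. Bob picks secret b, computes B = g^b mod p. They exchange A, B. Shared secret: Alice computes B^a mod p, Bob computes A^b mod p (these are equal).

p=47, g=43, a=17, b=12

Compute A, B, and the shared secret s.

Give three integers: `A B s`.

Answer: 20 2 36

Derivation:
A = 43^17 mod 47  (bits of 17 = 10001)
  bit 0 = 1: r = r^2 * 43 mod 47 = 1^2 * 43 = 1*43 = 43
  bit 1 = 0: r = r^2 mod 47 = 43^2 = 16
  bit 2 = 0: r = r^2 mod 47 = 16^2 = 21
  bit 3 = 0: r = r^2 mod 47 = 21^2 = 18
  bit 4 = 1: r = r^2 * 43 mod 47 = 18^2 * 43 = 42*43 = 20
  -> A = 20
B = 43^12 mod 47  (bits of 12 = 1100)
  bit 0 = 1: r = r^2 * 43 mod 47 = 1^2 * 43 = 1*43 = 43
  bit 1 = 1: r = r^2 * 43 mod 47 = 43^2 * 43 = 16*43 = 30
  bit 2 = 0: r = r^2 mod 47 = 30^2 = 7
  bit 3 = 0: r = r^2 mod 47 = 7^2 = 2
  -> B = 2
s = B^a = 2^17 mod 47  (bits of 17 = 10001)
  bit 0 = 1: r = r^2 * 2 mod 47 = 1^2 * 2 = 1*2 = 2
  bit 1 = 0: r = r^2 mod 47 = 2^2 = 4
  bit 2 = 0: r = r^2 mod 47 = 4^2 = 16
  bit 3 = 0: r = r^2 mod 47 = 16^2 = 21
  bit 4 = 1: r = r^2 * 2 mod 47 = 21^2 * 2 = 18*2 = 36
  -> s = B^a = 36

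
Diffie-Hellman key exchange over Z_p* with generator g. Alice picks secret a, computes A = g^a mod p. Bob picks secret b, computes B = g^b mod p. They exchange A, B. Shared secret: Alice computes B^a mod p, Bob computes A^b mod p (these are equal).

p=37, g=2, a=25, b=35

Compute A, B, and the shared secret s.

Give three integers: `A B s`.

Answer: 20 19 13

Derivation:
A = 2^25 mod 37  (bits of 25 = 11001)
  bit 0 = 1: r = r^2 * 2 mod 37 = 1^2 * 2 = 1*2 = 2
  bit 1 = 1: r = r^2 * 2 mod 37 = 2^2 * 2 = 4*2 = 8
  bit 2 = 0: r = r^2 mod 37 = 8^2 = 27
  bit 3 = 0: r = r^2 mod 37 = 27^2 = 26
  bit 4 = 1: r = r^2 * 2 mod 37 = 26^2 * 2 = 10*2 = 20
  -> A = 20
B = 2^35 mod 37  (bits of 35 = 100011)
  bit 0 = 1: r = r^2 * 2 mod 37 = 1^2 * 2 = 1*2 = 2
  bit 1 = 0: r = r^2 mod 37 = 2^2 = 4
  bit 2 = 0: r = r^2 mod 37 = 4^2 = 16
  bit 3 = 0: r = r^2 mod 37 = 16^2 = 34
  bit 4 = 1: r = r^2 * 2 mod 37 = 34^2 * 2 = 9*2 = 18
  bit 5 = 1: r = r^2 * 2 mod 37 = 18^2 * 2 = 28*2 = 19
  -> B = 19
s = B^a = 19^25 mod 37  (bits of 25 = 11001)
  bit 0 = 1: r = r^2 * 19 mod 37 = 1^2 * 19 = 1*19 = 19
  bit 1 = 1: r = r^2 * 19 mod 37 = 19^2 * 19 = 28*19 = 14
  bit 2 = 0: r = r^2 mod 37 = 14^2 = 11
  bit 3 = 0: r = r^2 mod 37 = 11^2 = 10
  bit 4 = 1: r = r^2 * 19 mod 37 = 10^2 * 19 = 26*19 = 13
  -> s = B^a = 13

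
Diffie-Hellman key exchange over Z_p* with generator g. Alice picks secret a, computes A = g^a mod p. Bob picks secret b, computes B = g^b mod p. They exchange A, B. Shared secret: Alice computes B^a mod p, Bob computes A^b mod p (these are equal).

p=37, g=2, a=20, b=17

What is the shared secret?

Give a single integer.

Answer: 9

Derivation:
A = 2^20 mod 37  (bits of 20 = 10100)
  bit 0 = 1: r = r^2 * 2 mod 37 = 1^2 * 2 = 1*2 = 2
  bit 1 = 0: r = r^2 mod 37 = 2^2 = 4
  bit 2 = 1: r = r^2 * 2 mod 37 = 4^2 * 2 = 16*2 = 32
  bit 3 = 0: r = r^2 mod 37 = 32^2 = 25
  bit 4 = 0: r = r^2 mod 37 = 25^2 = 33
  -> A = 33
B = 2^17 mod 37  (bits of 17 = 10001)
  bit 0 = 1: r = r^2 * 2 mod 37 = 1^2 * 2 = 1*2 = 2
  bit 1 = 0: r = r^2 mod 37 = 2^2 = 4
  bit 2 = 0: r = r^2 mod 37 = 4^2 = 16
  bit 3 = 0: r = r^2 mod 37 = 16^2 = 34
  bit 4 = 1: r = r^2 * 2 mod 37 = 34^2 * 2 = 9*2 = 18
  -> B = 18
s = B^a = 18^20 mod 37  (bits of 20 = 10100)
  bit 0 = 1: r = r^2 * 18 mod 37 = 1^2 * 18 = 1*18 = 18
  bit 1 = 0: r = r^2 mod 37 = 18^2 = 28
  bit 2 = 1: r = r^2 * 18 mod 37 = 28^2 * 18 = 7*18 = 15
  bit 3 = 0: r = r^2 mod 37 = 15^2 = 3
  bit 4 = 0: r = r^2 mod 37 = 3^2 = 9
  -> s = B^a = 9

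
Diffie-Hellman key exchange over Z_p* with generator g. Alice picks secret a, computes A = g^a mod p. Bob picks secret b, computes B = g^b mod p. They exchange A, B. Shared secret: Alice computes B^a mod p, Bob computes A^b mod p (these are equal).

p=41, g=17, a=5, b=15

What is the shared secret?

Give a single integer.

A = 17^5 mod 41  (bits of 5 = 101)
  bit 0 = 1: r = r^2 * 17 mod 41 = 1^2 * 17 = 1*17 = 17
  bit 1 = 0: r = r^2 mod 41 = 17^2 = 2
  bit 2 = 1: r = r^2 * 17 mod 41 = 2^2 * 17 = 4*17 = 27
  -> A = 27
B = 17^15 mod 41  (bits of 15 = 1111)
  bit 0 = 1: r = r^2 * 17 mod 41 = 1^2 * 17 = 1*17 = 17
  bit 1 = 1: r = r^2 * 17 mod 41 = 17^2 * 17 = 2*17 = 34
  bit 2 = 1: r = r^2 * 17 mod 41 = 34^2 * 17 = 8*17 = 13
  bit 3 = 1: r = r^2 * 17 mod 41 = 13^2 * 17 = 5*17 = 3
  -> B = 3
s = B^a = 3^5 mod 41  (bits of 5 = 101)
  bit 0 = 1: r = r^2 * 3 mod 41 = 1^2 * 3 = 1*3 = 3
  bit 1 = 0: r = r^2 mod 41 = 3^2 = 9
  bit 2 = 1: r = r^2 * 3 mod 41 = 9^2 * 3 = 40*3 = 38
  -> s = B^a = 38

Answer: 38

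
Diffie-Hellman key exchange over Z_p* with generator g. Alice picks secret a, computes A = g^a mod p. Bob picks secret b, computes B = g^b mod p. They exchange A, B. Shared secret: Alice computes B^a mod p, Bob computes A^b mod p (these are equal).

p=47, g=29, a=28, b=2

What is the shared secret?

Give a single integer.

A = 29^28 mod 47  (bits of 28 = 11100)
  bit 0 = 1: r = r^2 * 29 mod 47 = 1^2 * 29 = 1*29 = 29
  bit 1 = 1: r = r^2 * 29 mod 47 = 29^2 * 29 = 42*29 = 43
  bit 2 = 1: r = r^2 * 29 mod 47 = 43^2 * 29 = 16*29 = 41
  bit 3 = 0: r = r^2 mod 47 = 41^2 = 36
  bit 4 = 0: r = r^2 mod 47 = 36^2 = 27
  -> A = 27
B = 29^2 mod 47  (bits of 2 = 10)
  bit 0 = 1: r = r^2 * 29 mod 47 = 1^2 * 29 = 1*29 = 29
  bit 1 = 0: r = r^2 mod 47 = 29^2 = 42
  -> B = 42
s = B^a = 42^28 mod 47  (bits of 28 = 11100)
  bit 0 = 1: r = r^2 * 42 mod 47 = 1^2 * 42 = 1*42 = 42
  bit 1 = 1: r = r^2 * 42 mod 47 = 42^2 * 42 = 25*42 = 16
  bit 2 = 1: r = r^2 * 42 mod 47 = 16^2 * 42 = 21*42 = 36
  bit 3 = 0: r = r^2 mod 47 = 36^2 = 27
  bit 4 = 0: r = r^2 mod 47 = 27^2 = 24
  -> s = B^a = 24

Answer: 24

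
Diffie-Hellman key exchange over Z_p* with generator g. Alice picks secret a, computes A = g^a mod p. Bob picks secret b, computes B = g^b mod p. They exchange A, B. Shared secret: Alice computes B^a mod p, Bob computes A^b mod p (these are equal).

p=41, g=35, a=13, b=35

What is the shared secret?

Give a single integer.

A = 35^13 mod 41  (bits of 13 = 1101)
  bit 0 = 1: r = r^2 * 35 mod 41 = 1^2 * 35 = 1*35 = 35
  bit 1 = 1: r = r^2 * 35 mod 41 = 35^2 * 35 = 36*35 = 30
  bit 2 = 0: r = r^2 mod 41 = 30^2 = 39
  bit 3 = 1: r = r^2 * 35 mod 41 = 39^2 * 35 = 4*35 = 17
  -> A = 17
B = 35^35 mod 41  (bits of 35 = 100011)
  bit 0 = 1: r = r^2 * 35 mod 41 = 1^2 * 35 = 1*35 = 35
  bit 1 = 0: r = r^2 mod 41 = 35^2 = 36
  bit 2 = 0: r = r^2 mod 41 = 36^2 = 25
  bit 3 = 0: r = r^2 mod 41 = 25^2 = 10
  bit 4 = 1: r = r^2 * 35 mod 41 = 10^2 * 35 = 18*35 = 15
  bit 5 = 1: r = r^2 * 35 mod 41 = 15^2 * 35 = 20*35 = 3
  -> B = 3
s = B^a = 3^13 mod 41  (bits of 13 = 1101)
  bit 0 = 1: r = r^2 * 3 mod 41 = 1^2 * 3 = 1*3 = 3
  bit 1 = 1: r = r^2 * 3 mod 41 = 3^2 * 3 = 9*3 = 27
  bit 2 = 0: r = r^2 mod 41 = 27^2 = 32
  bit 3 = 1: r = r^2 * 3 mod 41 = 32^2 * 3 = 40*3 = 38
  -> s = B^a = 38

Answer: 38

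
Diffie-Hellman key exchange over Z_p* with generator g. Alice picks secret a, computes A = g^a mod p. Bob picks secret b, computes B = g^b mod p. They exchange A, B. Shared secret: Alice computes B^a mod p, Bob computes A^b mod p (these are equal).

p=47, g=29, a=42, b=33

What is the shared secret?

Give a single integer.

Answer: 16

Derivation:
A = 29^42 mod 47  (bits of 42 = 101010)
  bit 0 = 1: r = r^2 * 29 mod 47 = 1^2 * 29 = 1*29 = 29
  bit 1 = 0: r = r^2 mod 47 = 29^2 = 42
  bit 2 = 1: r = r^2 * 29 mod 47 = 42^2 * 29 = 25*29 = 20
  bit 3 = 0: r = r^2 mod 47 = 20^2 = 24
  bit 4 = 1: r = r^2 * 29 mod 47 = 24^2 * 29 = 12*29 = 19
  bit 5 = 0: r = r^2 mod 47 = 19^2 = 32
  -> A = 32
B = 29^33 mod 47  (bits of 33 = 100001)
  bit 0 = 1: r = r^2 * 29 mod 47 = 1^2 * 29 = 1*29 = 29
  bit 1 = 0: r = r^2 mod 47 = 29^2 = 42
  bit 2 = 0: r = r^2 mod 47 = 42^2 = 25
  bit 3 = 0: r = r^2 mod 47 = 25^2 = 14
  bit 4 = 0: r = r^2 mod 47 = 14^2 = 8
  bit 5 = 1: r = r^2 * 29 mod 47 = 8^2 * 29 = 17*29 = 23
  -> B = 23
s = B^a = 23^42 mod 47  (bits of 42 = 101010)
  bit 0 = 1: r = r^2 * 23 mod 47 = 1^2 * 23 = 1*23 = 23
  bit 1 = 0: r = r^2 mod 47 = 23^2 = 12
  bit 2 = 1: r = r^2 * 23 mod 47 = 12^2 * 23 = 3*23 = 22
  bit 3 = 0: r = r^2 mod 47 = 22^2 = 14
  bit 4 = 1: r = r^2 * 23 mod 47 = 14^2 * 23 = 8*23 = 43
  bit 5 = 0: r = r^2 mod 47 = 43^2 = 16
  -> s = B^a = 16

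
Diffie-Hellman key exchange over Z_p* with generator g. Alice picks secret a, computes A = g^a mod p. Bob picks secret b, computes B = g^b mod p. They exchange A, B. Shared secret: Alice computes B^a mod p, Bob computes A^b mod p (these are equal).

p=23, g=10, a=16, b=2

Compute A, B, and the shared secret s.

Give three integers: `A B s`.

A = 10^16 mod 23  (bits of 16 = 10000)
  bit 0 = 1: r = r^2 * 10 mod 23 = 1^2 * 10 = 1*10 = 10
  bit 1 = 0: r = r^2 mod 23 = 10^2 = 8
  bit 2 = 0: r = r^2 mod 23 = 8^2 = 18
  bit 3 = 0: r = r^2 mod 23 = 18^2 = 2
  bit 4 = 0: r = r^2 mod 23 = 2^2 = 4
  -> A = 4
B = 10^2 mod 23  (bits of 2 = 10)
  bit 0 = 1: r = r^2 * 10 mod 23 = 1^2 * 10 = 1*10 = 10
  bit 1 = 0: r = r^2 mod 23 = 10^2 = 8
  -> B = 8
s = B^a = 8^16 mod 23  (bits of 16 = 10000)
  bit 0 = 1: r = r^2 * 8 mod 23 = 1^2 * 8 = 1*8 = 8
  bit 1 = 0: r = r^2 mod 23 = 8^2 = 18
  bit 2 = 0: r = r^2 mod 23 = 18^2 = 2
  bit 3 = 0: r = r^2 mod 23 = 2^2 = 4
  bit 4 = 0: r = r^2 mod 23 = 4^2 = 16
  -> s = B^a = 16

Answer: 4 8 16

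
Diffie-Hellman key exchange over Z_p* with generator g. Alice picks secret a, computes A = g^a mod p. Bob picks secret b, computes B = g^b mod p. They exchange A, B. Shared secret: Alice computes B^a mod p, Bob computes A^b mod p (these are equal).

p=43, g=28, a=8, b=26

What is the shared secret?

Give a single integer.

Answer: 13

Derivation:
A = 28^8 mod 43  (bits of 8 = 1000)
  bit 0 = 1: r = r^2 * 28 mod 43 = 1^2 * 28 = 1*28 = 28
  bit 1 = 0: r = r^2 mod 43 = 28^2 = 10
  bit 2 = 0: r = r^2 mod 43 = 10^2 = 14
  bit 3 = 0: r = r^2 mod 43 = 14^2 = 24
  -> A = 24
B = 28^26 mod 43  (bits of 26 = 11010)
  bit 0 = 1: r = r^2 * 28 mod 43 = 1^2 * 28 = 1*28 = 28
  bit 1 = 1: r = r^2 * 28 mod 43 = 28^2 * 28 = 10*28 = 22
  bit 2 = 0: r = r^2 mod 43 = 22^2 = 11
  bit 3 = 1: r = r^2 * 28 mod 43 = 11^2 * 28 = 35*28 = 34
  bit 4 = 0: r = r^2 mod 43 = 34^2 = 38
  -> B = 38
s = B^a = 38^8 mod 43  (bits of 8 = 1000)
  bit 0 = 1: r = r^2 * 38 mod 43 = 1^2 * 38 = 1*38 = 38
  bit 1 = 0: r = r^2 mod 43 = 38^2 = 25
  bit 2 = 0: r = r^2 mod 43 = 25^2 = 23
  bit 3 = 0: r = r^2 mod 43 = 23^2 = 13
  -> s = B^a = 13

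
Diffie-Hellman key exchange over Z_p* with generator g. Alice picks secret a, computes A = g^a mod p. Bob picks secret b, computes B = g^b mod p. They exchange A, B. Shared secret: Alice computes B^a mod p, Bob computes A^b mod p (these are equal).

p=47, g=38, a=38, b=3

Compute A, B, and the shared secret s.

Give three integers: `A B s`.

A = 38^38 mod 47  (bits of 38 = 100110)
  bit 0 = 1: r = r^2 * 38 mod 47 = 1^2 * 38 = 1*38 = 38
  bit 1 = 0: r = r^2 mod 47 = 38^2 = 34
  bit 2 = 0: r = r^2 mod 47 = 34^2 = 28
  bit 3 = 1: r = r^2 * 38 mod 47 = 28^2 * 38 = 32*38 = 41
  bit 4 = 1: r = r^2 * 38 mod 47 = 41^2 * 38 = 36*38 = 5
  bit 5 = 0: r = r^2 mod 47 = 5^2 = 25
  -> A = 25
B = 38^3 mod 47  (bits of 3 = 11)
  bit 0 = 1: r = r^2 * 38 mod 47 = 1^2 * 38 = 1*38 = 38
  bit 1 = 1: r = r^2 * 38 mod 47 = 38^2 * 38 = 34*38 = 23
  -> B = 23
s = B^a = 23^38 mod 47  (bits of 38 = 100110)
  bit 0 = 1: r = r^2 * 23 mod 47 = 1^2 * 23 = 1*23 = 23
  bit 1 = 0: r = r^2 mod 47 = 23^2 = 12
  bit 2 = 0: r = r^2 mod 47 = 12^2 = 3
  bit 3 = 1: r = r^2 * 23 mod 47 = 3^2 * 23 = 9*23 = 19
  bit 4 = 1: r = r^2 * 23 mod 47 = 19^2 * 23 = 32*23 = 31
  bit 5 = 0: r = r^2 mod 47 = 31^2 = 21
  -> s = B^a = 21

Answer: 25 23 21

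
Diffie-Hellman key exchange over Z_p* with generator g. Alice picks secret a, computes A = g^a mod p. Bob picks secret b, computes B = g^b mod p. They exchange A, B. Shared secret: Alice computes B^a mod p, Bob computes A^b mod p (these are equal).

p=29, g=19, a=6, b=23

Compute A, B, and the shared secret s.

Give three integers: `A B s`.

A = 19^6 mod 29  (bits of 6 = 110)
  bit 0 = 1: r = r^2 * 19 mod 29 = 1^2 * 19 = 1*19 = 19
  bit 1 = 1: r = r^2 * 19 mod 29 = 19^2 * 19 = 13*19 = 15
  bit 2 = 0: r = r^2 mod 29 = 15^2 = 22
  -> A = 22
B = 19^23 mod 29  (bits of 23 = 10111)
  bit 0 = 1: r = r^2 * 19 mod 29 = 1^2 * 19 = 1*19 = 19
  bit 1 = 0: r = r^2 mod 29 = 19^2 = 13
  bit 2 = 1: r = r^2 * 19 mod 29 = 13^2 * 19 = 24*19 = 21
  bit 3 = 1: r = r^2 * 19 mod 29 = 21^2 * 19 = 6*19 = 27
  bit 4 = 1: r = r^2 * 19 mod 29 = 27^2 * 19 = 4*19 = 18
  -> B = 18
s = B^a = 18^6 mod 29  (bits of 6 = 110)
  bit 0 = 1: r = r^2 * 18 mod 29 = 1^2 * 18 = 1*18 = 18
  bit 1 = 1: r = r^2 * 18 mod 29 = 18^2 * 18 = 5*18 = 3
  bit 2 = 0: r = r^2 mod 29 = 3^2 = 9
  -> s = B^a = 9

Answer: 22 18 9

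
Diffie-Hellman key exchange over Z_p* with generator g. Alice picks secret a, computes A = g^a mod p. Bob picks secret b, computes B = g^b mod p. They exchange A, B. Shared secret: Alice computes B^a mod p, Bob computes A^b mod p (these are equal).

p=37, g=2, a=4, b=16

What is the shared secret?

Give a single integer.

Answer: 12

Derivation:
A = 2^4 mod 37  (bits of 4 = 100)
  bit 0 = 1: r = r^2 * 2 mod 37 = 1^2 * 2 = 1*2 = 2
  bit 1 = 0: r = r^2 mod 37 = 2^2 = 4
  bit 2 = 0: r = r^2 mod 37 = 4^2 = 16
  -> A = 16
B = 2^16 mod 37  (bits of 16 = 10000)
  bit 0 = 1: r = r^2 * 2 mod 37 = 1^2 * 2 = 1*2 = 2
  bit 1 = 0: r = r^2 mod 37 = 2^2 = 4
  bit 2 = 0: r = r^2 mod 37 = 4^2 = 16
  bit 3 = 0: r = r^2 mod 37 = 16^2 = 34
  bit 4 = 0: r = r^2 mod 37 = 34^2 = 9
  -> B = 9
s = B^a = 9^4 mod 37  (bits of 4 = 100)
  bit 0 = 1: r = r^2 * 9 mod 37 = 1^2 * 9 = 1*9 = 9
  bit 1 = 0: r = r^2 mod 37 = 9^2 = 7
  bit 2 = 0: r = r^2 mod 37 = 7^2 = 12
  -> s = B^a = 12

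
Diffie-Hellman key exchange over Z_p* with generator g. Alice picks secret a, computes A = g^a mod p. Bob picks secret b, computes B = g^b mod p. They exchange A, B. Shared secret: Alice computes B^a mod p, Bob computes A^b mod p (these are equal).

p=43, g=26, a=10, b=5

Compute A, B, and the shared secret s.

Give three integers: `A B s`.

Answer: 9 3 10

Derivation:
A = 26^10 mod 43  (bits of 10 = 1010)
  bit 0 = 1: r = r^2 * 26 mod 43 = 1^2 * 26 = 1*26 = 26
  bit 1 = 0: r = r^2 mod 43 = 26^2 = 31
  bit 2 = 1: r = r^2 * 26 mod 43 = 31^2 * 26 = 15*26 = 3
  bit 3 = 0: r = r^2 mod 43 = 3^2 = 9
  -> A = 9
B = 26^5 mod 43  (bits of 5 = 101)
  bit 0 = 1: r = r^2 * 26 mod 43 = 1^2 * 26 = 1*26 = 26
  bit 1 = 0: r = r^2 mod 43 = 26^2 = 31
  bit 2 = 1: r = r^2 * 26 mod 43 = 31^2 * 26 = 15*26 = 3
  -> B = 3
s = B^a = 3^10 mod 43  (bits of 10 = 1010)
  bit 0 = 1: r = r^2 * 3 mod 43 = 1^2 * 3 = 1*3 = 3
  bit 1 = 0: r = r^2 mod 43 = 3^2 = 9
  bit 2 = 1: r = r^2 * 3 mod 43 = 9^2 * 3 = 38*3 = 28
  bit 3 = 0: r = r^2 mod 43 = 28^2 = 10
  -> s = B^a = 10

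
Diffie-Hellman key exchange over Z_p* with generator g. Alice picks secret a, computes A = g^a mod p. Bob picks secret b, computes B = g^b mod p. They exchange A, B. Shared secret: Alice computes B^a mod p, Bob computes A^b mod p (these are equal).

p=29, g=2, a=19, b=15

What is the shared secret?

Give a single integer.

A = 2^19 mod 29  (bits of 19 = 10011)
  bit 0 = 1: r = r^2 * 2 mod 29 = 1^2 * 2 = 1*2 = 2
  bit 1 = 0: r = r^2 mod 29 = 2^2 = 4
  bit 2 = 0: r = r^2 mod 29 = 4^2 = 16
  bit 3 = 1: r = r^2 * 2 mod 29 = 16^2 * 2 = 24*2 = 19
  bit 4 = 1: r = r^2 * 2 mod 29 = 19^2 * 2 = 13*2 = 26
  -> A = 26
B = 2^15 mod 29  (bits of 15 = 1111)
  bit 0 = 1: r = r^2 * 2 mod 29 = 1^2 * 2 = 1*2 = 2
  bit 1 = 1: r = r^2 * 2 mod 29 = 2^2 * 2 = 4*2 = 8
  bit 2 = 1: r = r^2 * 2 mod 29 = 8^2 * 2 = 6*2 = 12
  bit 3 = 1: r = r^2 * 2 mod 29 = 12^2 * 2 = 28*2 = 27
  -> B = 27
s = B^a = 27^19 mod 29  (bits of 19 = 10011)
  bit 0 = 1: r = r^2 * 27 mod 29 = 1^2 * 27 = 1*27 = 27
  bit 1 = 0: r = r^2 mod 29 = 27^2 = 4
  bit 2 = 0: r = r^2 mod 29 = 4^2 = 16
  bit 3 = 1: r = r^2 * 27 mod 29 = 16^2 * 27 = 24*27 = 10
  bit 4 = 1: r = r^2 * 27 mod 29 = 10^2 * 27 = 13*27 = 3
  -> s = B^a = 3

Answer: 3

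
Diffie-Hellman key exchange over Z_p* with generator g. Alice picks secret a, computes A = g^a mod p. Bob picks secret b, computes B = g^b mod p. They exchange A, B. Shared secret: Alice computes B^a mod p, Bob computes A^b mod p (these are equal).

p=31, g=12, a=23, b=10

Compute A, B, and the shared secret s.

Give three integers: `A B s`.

A = 12^23 mod 31  (bits of 23 = 10111)
  bit 0 = 1: r = r^2 * 12 mod 31 = 1^2 * 12 = 1*12 = 12
  bit 1 = 0: r = r^2 mod 31 = 12^2 = 20
  bit 2 = 1: r = r^2 * 12 mod 31 = 20^2 * 12 = 28*12 = 26
  bit 3 = 1: r = r^2 * 12 mod 31 = 26^2 * 12 = 25*12 = 21
  bit 4 = 1: r = r^2 * 12 mod 31 = 21^2 * 12 = 7*12 = 22
  -> A = 22
B = 12^10 mod 31  (bits of 10 = 1010)
  bit 0 = 1: r = r^2 * 12 mod 31 = 1^2 * 12 = 1*12 = 12
  bit 1 = 0: r = r^2 mod 31 = 12^2 = 20
  bit 2 = 1: r = r^2 * 12 mod 31 = 20^2 * 12 = 28*12 = 26
  bit 3 = 0: r = r^2 mod 31 = 26^2 = 25
  -> B = 25
s = B^a = 25^23 mod 31  (bits of 23 = 10111)
  bit 0 = 1: r = r^2 * 25 mod 31 = 1^2 * 25 = 1*25 = 25
  bit 1 = 0: r = r^2 mod 31 = 25^2 = 5
  bit 2 = 1: r = r^2 * 25 mod 31 = 5^2 * 25 = 25*25 = 5
  bit 3 = 1: r = r^2 * 25 mod 31 = 5^2 * 25 = 25*25 = 5
  bit 4 = 1: r = r^2 * 25 mod 31 = 5^2 * 25 = 25*25 = 5
  -> s = B^a = 5

Answer: 22 25 5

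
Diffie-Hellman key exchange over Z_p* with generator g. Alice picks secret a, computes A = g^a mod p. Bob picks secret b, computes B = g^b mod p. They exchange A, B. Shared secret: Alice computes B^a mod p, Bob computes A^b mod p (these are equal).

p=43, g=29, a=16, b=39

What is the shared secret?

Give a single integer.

A = 29^16 mod 43  (bits of 16 = 10000)
  bit 0 = 1: r = r^2 * 29 mod 43 = 1^2 * 29 = 1*29 = 29
  bit 1 = 0: r = r^2 mod 43 = 29^2 = 24
  bit 2 = 0: r = r^2 mod 43 = 24^2 = 17
  bit 3 = 0: r = r^2 mod 43 = 17^2 = 31
  bit 4 = 0: r = r^2 mod 43 = 31^2 = 15
  -> A = 15
B = 29^39 mod 43  (bits of 39 = 100111)
  bit 0 = 1: r = r^2 * 29 mod 43 = 1^2 * 29 = 1*29 = 29
  bit 1 = 0: r = r^2 mod 43 = 29^2 = 24
  bit 2 = 0: r = r^2 mod 43 = 24^2 = 17
  bit 3 = 1: r = r^2 * 29 mod 43 = 17^2 * 29 = 31*29 = 39
  bit 4 = 1: r = r^2 * 29 mod 43 = 39^2 * 29 = 16*29 = 34
  bit 5 = 1: r = r^2 * 29 mod 43 = 34^2 * 29 = 38*29 = 27
  -> B = 27
s = B^a = 27^16 mod 43  (bits of 16 = 10000)
  bit 0 = 1: r = r^2 * 27 mod 43 = 1^2 * 27 = 1*27 = 27
  bit 1 = 0: r = r^2 mod 43 = 27^2 = 41
  bit 2 = 0: r = r^2 mod 43 = 41^2 = 4
  bit 3 = 0: r = r^2 mod 43 = 4^2 = 16
  bit 4 = 0: r = r^2 mod 43 = 16^2 = 41
  -> s = B^a = 41

Answer: 41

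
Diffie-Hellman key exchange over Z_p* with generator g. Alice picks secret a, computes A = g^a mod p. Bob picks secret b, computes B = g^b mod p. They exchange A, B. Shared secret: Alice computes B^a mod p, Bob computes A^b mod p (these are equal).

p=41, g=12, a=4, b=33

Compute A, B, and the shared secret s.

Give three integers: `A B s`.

Answer: 31 28 25

Derivation:
A = 12^4 mod 41  (bits of 4 = 100)
  bit 0 = 1: r = r^2 * 12 mod 41 = 1^2 * 12 = 1*12 = 12
  bit 1 = 0: r = r^2 mod 41 = 12^2 = 21
  bit 2 = 0: r = r^2 mod 41 = 21^2 = 31
  -> A = 31
B = 12^33 mod 41  (bits of 33 = 100001)
  bit 0 = 1: r = r^2 * 12 mod 41 = 1^2 * 12 = 1*12 = 12
  bit 1 = 0: r = r^2 mod 41 = 12^2 = 21
  bit 2 = 0: r = r^2 mod 41 = 21^2 = 31
  bit 3 = 0: r = r^2 mod 41 = 31^2 = 18
  bit 4 = 0: r = r^2 mod 41 = 18^2 = 37
  bit 5 = 1: r = r^2 * 12 mod 41 = 37^2 * 12 = 16*12 = 28
  -> B = 28
s = B^a = 28^4 mod 41  (bits of 4 = 100)
  bit 0 = 1: r = r^2 * 28 mod 41 = 1^2 * 28 = 1*28 = 28
  bit 1 = 0: r = r^2 mod 41 = 28^2 = 5
  bit 2 = 0: r = r^2 mod 41 = 5^2 = 25
  -> s = B^a = 25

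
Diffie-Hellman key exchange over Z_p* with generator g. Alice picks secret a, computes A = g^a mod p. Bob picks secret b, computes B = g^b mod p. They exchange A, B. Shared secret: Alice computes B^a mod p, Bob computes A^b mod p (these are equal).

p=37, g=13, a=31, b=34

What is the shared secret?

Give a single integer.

A = 13^31 mod 37  (bits of 31 = 11111)
  bit 0 = 1: r = r^2 * 13 mod 37 = 1^2 * 13 = 1*13 = 13
  bit 1 = 1: r = r^2 * 13 mod 37 = 13^2 * 13 = 21*13 = 14
  bit 2 = 1: r = r^2 * 13 mod 37 = 14^2 * 13 = 11*13 = 32
  bit 3 = 1: r = r^2 * 13 mod 37 = 32^2 * 13 = 25*13 = 29
  bit 4 = 1: r = r^2 * 13 mod 37 = 29^2 * 13 = 27*13 = 18
  -> A = 18
B = 13^34 mod 37  (bits of 34 = 100010)
  bit 0 = 1: r = r^2 * 13 mod 37 = 1^2 * 13 = 1*13 = 13
  bit 1 = 0: r = r^2 mod 37 = 13^2 = 21
  bit 2 = 0: r = r^2 mod 37 = 21^2 = 34
  bit 3 = 0: r = r^2 mod 37 = 34^2 = 9
  bit 4 = 1: r = r^2 * 13 mod 37 = 9^2 * 13 = 7*13 = 17
  bit 5 = 0: r = r^2 mod 37 = 17^2 = 30
  -> B = 30
s = B^a = 30^31 mod 37  (bits of 31 = 11111)
  bit 0 = 1: r = r^2 * 30 mod 37 = 1^2 * 30 = 1*30 = 30
  bit 1 = 1: r = r^2 * 30 mod 37 = 30^2 * 30 = 12*30 = 27
  bit 2 = 1: r = r^2 * 30 mod 37 = 27^2 * 30 = 26*30 = 3
  bit 3 = 1: r = r^2 * 30 mod 37 = 3^2 * 30 = 9*30 = 11
  bit 4 = 1: r = r^2 * 30 mod 37 = 11^2 * 30 = 10*30 = 4
  -> s = B^a = 4

Answer: 4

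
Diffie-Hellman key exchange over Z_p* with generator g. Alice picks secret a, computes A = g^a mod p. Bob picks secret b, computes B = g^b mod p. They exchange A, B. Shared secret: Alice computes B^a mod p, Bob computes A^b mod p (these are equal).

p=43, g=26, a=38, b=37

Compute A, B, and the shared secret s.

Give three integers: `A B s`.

Answer: 23 29 38

Derivation:
A = 26^38 mod 43  (bits of 38 = 100110)
  bit 0 = 1: r = r^2 * 26 mod 43 = 1^2 * 26 = 1*26 = 26
  bit 1 = 0: r = r^2 mod 43 = 26^2 = 31
  bit 2 = 0: r = r^2 mod 43 = 31^2 = 15
  bit 3 = 1: r = r^2 * 26 mod 43 = 15^2 * 26 = 10*26 = 2
  bit 4 = 1: r = r^2 * 26 mod 43 = 2^2 * 26 = 4*26 = 18
  bit 5 = 0: r = r^2 mod 43 = 18^2 = 23
  -> A = 23
B = 26^37 mod 43  (bits of 37 = 100101)
  bit 0 = 1: r = r^2 * 26 mod 43 = 1^2 * 26 = 1*26 = 26
  bit 1 = 0: r = r^2 mod 43 = 26^2 = 31
  bit 2 = 0: r = r^2 mod 43 = 31^2 = 15
  bit 3 = 1: r = r^2 * 26 mod 43 = 15^2 * 26 = 10*26 = 2
  bit 4 = 0: r = r^2 mod 43 = 2^2 = 4
  bit 5 = 1: r = r^2 * 26 mod 43 = 4^2 * 26 = 16*26 = 29
  -> B = 29
s = B^a = 29^38 mod 43  (bits of 38 = 100110)
  bit 0 = 1: r = r^2 * 29 mod 43 = 1^2 * 29 = 1*29 = 29
  bit 1 = 0: r = r^2 mod 43 = 29^2 = 24
  bit 2 = 0: r = r^2 mod 43 = 24^2 = 17
  bit 3 = 1: r = r^2 * 29 mod 43 = 17^2 * 29 = 31*29 = 39
  bit 4 = 1: r = r^2 * 29 mod 43 = 39^2 * 29 = 16*29 = 34
  bit 5 = 0: r = r^2 mod 43 = 34^2 = 38
  -> s = B^a = 38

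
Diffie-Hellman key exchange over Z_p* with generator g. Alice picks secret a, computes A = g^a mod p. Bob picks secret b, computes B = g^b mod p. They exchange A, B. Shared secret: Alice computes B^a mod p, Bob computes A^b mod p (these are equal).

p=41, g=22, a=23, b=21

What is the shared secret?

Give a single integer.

Answer: 29

Derivation:
A = 22^23 mod 41  (bits of 23 = 10111)
  bit 0 = 1: r = r^2 * 22 mod 41 = 1^2 * 22 = 1*22 = 22
  bit 1 = 0: r = r^2 mod 41 = 22^2 = 33
  bit 2 = 1: r = r^2 * 22 mod 41 = 33^2 * 22 = 23*22 = 14
  bit 3 = 1: r = r^2 * 22 mod 41 = 14^2 * 22 = 32*22 = 7
  bit 4 = 1: r = r^2 * 22 mod 41 = 7^2 * 22 = 8*22 = 12
  -> A = 12
B = 22^21 mod 41  (bits of 21 = 10101)
  bit 0 = 1: r = r^2 * 22 mod 41 = 1^2 * 22 = 1*22 = 22
  bit 1 = 0: r = r^2 mod 41 = 22^2 = 33
  bit 2 = 1: r = r^2 * 22 mod 41 = 33^2 * 22 = 23*22 = 14
  bit 3 = 0: r = r^2 mod 41 = 14^2 = 32
  bit 4 = 1: r = r^2 * 22 mod 41 = 32^2 * 22 = 40*22 = 19
  -> B = 19
s = B^a = 19^23 mod 41  (bits of 23 = 10111)
  bit 0 = 1: r = r^2 * 19 mod 41 = 1^2 * 19 = 1*19 = 19
  bit 1 = 0: r = r^2 mod 41 = 19^2 = 33
  bit 2 = 1: r = r^2 * 19 mod 41 = 33^2 * 19 = 23*19 = 27
  bit 3 = 1: r = r^2 * 19 mod 41 = 27^2 * 19 = 32*19 = 34
  bit 4 = 1: r = r^2 * 19 mod 41 = 34^2 * 19 = 8*19 = 29
  -> s = B^a = 29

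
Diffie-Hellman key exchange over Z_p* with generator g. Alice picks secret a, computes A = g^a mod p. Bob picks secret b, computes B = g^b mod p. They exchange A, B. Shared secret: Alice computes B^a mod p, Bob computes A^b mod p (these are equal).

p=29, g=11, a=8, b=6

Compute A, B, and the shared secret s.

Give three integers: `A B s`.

A = 11^8 mod 29  (bits of 8 = 1000)
  bit 0 = 1: r = r^2 * 11 mod 29 = 1^2 * 11 = 1*11 = 11
  bit 1 = 0: r = r^2 mod 29 = 11^2 = 5
  bit 2 = 0: r = r^2 mod 29 = 5^2 = 25
  bit 3 = 0: r = r^2 mod 29 = 25^2 = 16
  -> A = 16
B = 11^6 mod 29  (bits of 6 = 110)
  bit 0 = 1: r = r^2 * 11 mod 29 = 1^2 * 11 = 1*11 = 11
  bit 1 = 1: r = r^2 * 11 mod 29 = 11^2 * 11 = 5*11 = 26
  bit 2 = 0: r = r^2 mod 29 = 26^2 = 9
  -> B = 9
s = B^a = 9^8 mod 29  (bits of 8 = 1000)
  bit 0 = 1: r = r^2 * 9 mod 29 = 1^2 * 9 = 1*9 = 9
  bit 1 = 0: r = r^2 mod 29 = 9^2 = 23
  bit 2 = 0: r = r^2 mod 29 = 23^2 = 7
  bit 3 = 0: r = r^2 mod 29 = 7^2 = 20
  -> s = B^a = 20

Answer: 16 9 20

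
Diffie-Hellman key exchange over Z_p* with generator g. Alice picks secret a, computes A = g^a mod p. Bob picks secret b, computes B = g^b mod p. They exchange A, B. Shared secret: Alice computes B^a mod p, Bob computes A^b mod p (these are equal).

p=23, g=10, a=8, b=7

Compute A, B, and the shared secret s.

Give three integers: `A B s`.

A = 10^8 mod 23  (bits of 8 = 1000)
  bit 0 = 1: r = r^2 * 10 mod 23 = 1^2 * 10 = 1*10 = 10
  bit 1 = 0: r = r^2 mod 23 = 10^2 = 8
  bit 2 = 0: r = r^2 mod 23 = 8^2 = 18
  bit 3 = 0: r = r^2 mod 23 = 18^2 = 2
  -> A = 2
B = 10^7 mod 23  (bits of 7 = 111)
  bit 0 = 1: r = r^2 * 10 mod 23 = 1^2 * 10 = 1*10 = 10
  bit 1 = 1: r = r^2 * 10 mod 23 = 10^2 * 10 = 8*10 = 11
  bit 2 = 1: r = r^2 * 10 mod 23 = 11^2 * 10 = 6*10 = 14
  -> B = 14
s = B^a = 14^8 mod 23  (bits of 8 = 1000)
  bit 0 = 1: r = r^2 * 14 mod 23 = 1^2 * 14 = 1*14 = 14
  bit 1 = 0: r = r^2 mod 23 = 14^2 = 12
  bit 2 = 0: r = r^2 mod 23 = 12^2 = 6
  bit 3 = 0: r = r^2 mod 23 = 6^2 = 13
  -> s = B^a = 13

Answer: 2 14 13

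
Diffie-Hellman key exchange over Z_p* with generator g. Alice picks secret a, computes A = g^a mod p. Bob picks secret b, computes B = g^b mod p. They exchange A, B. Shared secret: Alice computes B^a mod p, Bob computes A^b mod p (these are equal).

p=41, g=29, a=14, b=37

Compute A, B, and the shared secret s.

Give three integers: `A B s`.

Answer: 33 34 2

Derivation:
A = 29^14 mod 41  (bits of 14 = 1110)
  bit 0 = 1: r = r^2 * 29 mod 41 = 1^2 * 29 = 1*29 = 29
  bit 1 = 1: r = r^2 * 29 mod 41 = 29^2 * 29 = 21*29 = 35
  bit 2 = 1: r = r^2 * 29 mod 41 = 35^2 * 29 = 36*29 = 19
  bit 3 = 0: r = r^2 mod 41 = 19^2 = 33
  -> A = 33
B = 29^37 mod 41  (bits of 37 = 100101)
  bit 0 = 1: r = r^2 * 29 mod 41 = 1^2 * 29 = 1*29 = 29
  bit 1 = 0: r = r^2 mod 41 = 29^2 = 21
  bit 2 = 0: r = r^2 mod 41 = 21^2 = 31
  bit 3 = 1: r = r^2 * 29 mod 41 = 31^2 * 29 = 18*29 = 30
  bit 4 = 0: r = r^2 mod 41 = 30^2 = 39
  bit 5 = 1: r = r^2 * 29 mod 41 = 39^2 * 29 = 4*29 = 34
  -> B = 34
s = B^a = 34^14 mod 41  (bits of 14 = 1110)
  bit 0 = 1: r = r^2 * 34 mod 41 = 1^2 * 34 = 1*34 = 34
  bit 1 = 1: r = r^2 * 34 mod 41 = 34^2 * 34 = 8*34 = 26
  bit 2 = 1: r = r^2 * 34 mod 41 = 26^2 * 34 = 20*34 = 24
  bit 3 = 0: r = r^2 mod 41 = 24^2 = 2
  -> s = B^a = 2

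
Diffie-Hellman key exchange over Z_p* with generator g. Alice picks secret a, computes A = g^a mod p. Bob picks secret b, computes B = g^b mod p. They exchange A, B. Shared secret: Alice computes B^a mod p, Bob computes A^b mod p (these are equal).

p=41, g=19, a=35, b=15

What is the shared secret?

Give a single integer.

Answer: 27

Derivation:
A = 19^35 mod 41  (bits of 35 = 100011)
  bit 0 = 1: r = r^2 * 19 mod 41 = 1^2 * 19 = 1*19 = 19
  bit 1 = 0: r = r^2 mod 41 = 19^2 = 33
  bit 2 = 0: r = r^2 mod 41 = 33^2 = 23
  bit 3 = 0: r = r^2 mod 41 = 23^2 = 37
  bit 4 = 1: r = r^2 * 19 mod 41 = 37^2 * 19 = 16*19 = 17
  bit 5 = 1: r = r^2 * 19 mod 41 = 17^2 * 19 = 2*19 = 38
  -> A = 38
B = 19^15 mod 41  (bits of 15 = 1111)
  bit 0 = 1: r = r^2 * 19 mod 41 = 1^2 * 19 = 1*19 = 19
  bit 1 = 1: r = r^2 * 19 mod 41 = 19^2 * 19 = 33*19 = 12
  bit 2 = 1: r = r^2 * 19 mod 41 = 12^2 * 19 = 21*19 = 30
  bit 3 = 1: r = r^2 * 19 mod 41 = 30^2 * 19 = 39*19 = 3
  -> B = 3
s = B^a = 3^35 mod 41  (bits of 35 = 100011)
  bit 0 = 1: r = r^2 * 3 mod 41 = 1^2 * 3 = 1*3 = 3
  bit 1 = 0: r = r^2 mod 41 = 3^2 = 9
  bit 2 = 0: r = r^2 mod 41 = 9^2 = 40
  bit 3 = 0: r = r^2 mod 41 = 40^2 = 1
  bit 4 = 1: r = r^2 * 3 mod 41 = 1^2 * 3 = 1*3 = 3
  bit 5 = 1: r = r^2 * 3 mod 41 = 3^2 * 3 = 9*3 = 27
  -> s = B^a = 27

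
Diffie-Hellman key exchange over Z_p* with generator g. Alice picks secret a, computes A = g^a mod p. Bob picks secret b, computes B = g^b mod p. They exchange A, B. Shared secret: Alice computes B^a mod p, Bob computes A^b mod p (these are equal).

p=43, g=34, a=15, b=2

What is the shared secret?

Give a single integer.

Answer: 35

Derivation:
A = 34^15 mod 43  (bits of 15 = 1111)
  bit 0 = 1: r = r^2 * 34 mod 43 = 1^2 * 34 = 1*34 = 34
  bit 1 = 1: r = r^2 * 34 mod 43 = 34^2 * 34 = 38*34 = 2
  bit 2 = 1: r = r^2 * 34 mod 43 = 2^2 * 34 = 4*34 = 7
  bit 3 = 1: r = r^2 * 34 mod 43 = 7^2 * 34 = 6*34 = 32
  -> A = 32
B = 34^2 mod 43  (bits of 2 = 10)
  bit 0 = 1: r = r^2 * 34 mod 43 = 1^2 * 34 = 1*34 = 34
  bit 1 = 0: r = r^2 mod 43 = 34^2 = 38
  -> B = 38
s = B^a = 38^15 mod 43  (bits of 15 = 1111)
  bit 0 = 1: r = r^2 * 38 mod 43 = 1^2 * 38 = 1*38 = 38
  bit 1 = 1: r = r^2 * 38 mod 43 = 38^2 * 38 = 25*38 = 4
  bit 2 = 1: r = r^2 * 38 mod 43 = 4^2 * 38 = 16*38 = 6
  bit 3 = 1: r = r^2 * 38 mod 43 = 6^2 * 38 = 36*38 = 35
  -> s = B^a = 35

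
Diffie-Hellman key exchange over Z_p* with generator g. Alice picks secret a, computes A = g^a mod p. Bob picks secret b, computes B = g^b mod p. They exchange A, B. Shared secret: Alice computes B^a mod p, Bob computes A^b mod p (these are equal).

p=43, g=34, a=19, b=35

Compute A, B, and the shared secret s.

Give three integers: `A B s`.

Answer: 26 37 37

Derivation:
A = 34^19 mod 43  (bits of 19 = 10011)
  bit 0 = 1: r = r^2 * 34 mod 43 = 1^2 * 34 = 1*34 = 34
  bit 1 = 0: r = r^2 mod 43 = 34^2 = 38
  bit 2 = 0: r = r^2 mod 43 = 38^2 = 25
  bit 3 = 1: r = r^2 * 34 mod 43 = 25^2 * 34 = 23*34 = 8
  bit 4 = 1: r = r^2 * 34 mod 43 = 8^2 * 34 = 21*34 = 26
  -> A = 26
B = 34^35 mod 43  (bits of 35 = 100011)
  bit 0 = 1: r = r^2 * 34 mod 43 = 1^2 * 34 = 1*34 = 34
  bit 1 = 0: r = r^2 mod 43 = 34^2 = 38
  bit 2 = 0: r = r^2 mod 43 = 38^2 = 25
  bit 3 = 0: r = r^2 mod 43 = 25^2 = 23
  bit 4 = 1: r = r^2 * 34 mod 43 = 23^2 * 34 = 13*34 = 12
  bit 5 = 1: r = r^2 * 34 mod 43 = 12^2 * 34 = 15*34 = 37
  -> B = 37
s = B^a = 37^19 mod 43  (bits of 19 = 10011)
  bit 0 = 1: r = r^2 * 37 mod 43 = 1^2 * 37 = 1*37 = 37
  bit 1 = 0: r = r^2 mod 43 = 37^2 = 36
  bit 2 = 0: r = r^2 mod 43 = 36^2 = 6
  bit 3 = 1: r = r^2 * 37 mod 43 = 6^2 * 37 = 36*37 = 42
  bit 4 = 1: r = r^2 * 37 mod 43 = 42^2 * 37 = 1*37 = 37
  -> s = B^a = 37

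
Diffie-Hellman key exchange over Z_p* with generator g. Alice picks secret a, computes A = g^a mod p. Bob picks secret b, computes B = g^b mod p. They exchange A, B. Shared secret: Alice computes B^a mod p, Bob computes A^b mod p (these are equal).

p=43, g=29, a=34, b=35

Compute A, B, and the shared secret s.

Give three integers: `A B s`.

A = 29^34 mod 43  (bits of 34 = 100010)
  bit 0 = 1: r = r^2 * 29 mod 43 = 1^2 * 29 = 1*29 = 29
  bit 1 = 0: r = r^2 mod 43 = 29^2 = 24
  bit 2 = 0: r = r^2 mod 43 = 24^2 = 17
  bit 3 = 0: r = r^2 mod 43 = 17^2 = 31
  bit 4 = 1: r = r^2 * 29 mod 43 = 31^2 * 29 = 15*29 = 5
  bit 5 = 0: r = r^2 mod 43 = 5^2 = 25
  -> A = 25
B = 29^35 mod 43  (bits of 35 = 100011)
  bit 0 = 1: r = r^2 * 29 mod 43 = 1^2 * 29 = 1*29 = 29
  bit 1 = 0: r = r^2 mod 43 = 29^2 = 24
  bit 2 = 0: r = r^2 mod 43 = 24^2 = 17
  bit 3 = 0: r = r^2 mod 43 = 17^2 = 31
  bit 4 = 1: r = r^2 * 29 mod 43 = 31^2 * 29 = 15*29 = 5
  bit 5 = 1: r = r^2 * 29 mod 43 = 5^2 * 29 = 25*29 = 37
  -> B = 37
s = B^a = 37^34 mod 43  (bits of 34 = 100010)
  bit 0 = 1: r = r^2 * 37 mod 43 = 1^2 * 37 = 1*37 = 37
  bit 1 = 0: r = r^2 mod 43 = 37^2 = 36
  bit 2 = 0: r = r^2 mod 43 = 36^2 = 6
  bit 3 = 0: r = r^2 mod 43 = 6^2 = 36
  bit 4 = 1: r = r^2 * 37 mod 43 = 36^2 * 37 = 6*37 = 7
  bit 5 = 0: r = r^2 mod 43 = 7^2 = 6
  -> s = B^a = 6

Answer: 25 37 6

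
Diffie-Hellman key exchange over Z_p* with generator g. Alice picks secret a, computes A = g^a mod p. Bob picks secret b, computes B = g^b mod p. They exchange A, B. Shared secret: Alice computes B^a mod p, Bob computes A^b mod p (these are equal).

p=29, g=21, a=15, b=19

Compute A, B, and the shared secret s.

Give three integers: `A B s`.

A = 21^15 mod 29  (bits of 15 = 1111)
  bit 0 = 1: r = r^2 * 21 mod 29 = 1^2 * 21 = 1*21 = 21
  bit 1 = 1: r = r^2 * 21 mod 29 = 21^2 * 21 = 6*21 = 10
  bit 2 = 1: r = r^2 * 21 mod 29 = 10^2 * 21 = 13*21 = 12
  bit 3 = 1: r = r^2 * 21 mod 29 = 12^2 * 21 = 28*21 = 8
  -> A = 8
B = 21^19 mod 29  (bits of 19 = 10011)
  bit 0 = 1: r = r^2 * 21 mod 29 = 1^2 * 21 = 1*21 = 21
  bit 1 = 0: r = r^2 mod 29 = 21^2 = 6
  bit 2 = 0: r = r^2 mod 29 = 6^2 = 7
  bit 3 = 1: r = r^2 * 21 mod 29 = 7^2 * 21 = 20*21 = 14
  bit 4 = 1: r = r^2 * 21 mod 29 = 14^2 * 21 = 22*21 = 27
  -> B = 27
s = B^a = 27^15 mod 29  (bits of 15 = 1111)
  bit 0 = 1: r = r^2 * 27 mod 29 = 1^2 * 27 = 1*27 = 27
  bit 1 = 1: r = r^2 * 27 mod 29 = 27^2 * 27 = 4*27 = 21
  bit 2 = 1: r = r^2 * 27 mod 29 = 21^2 * 27 = 6*27 = 17
  bit 3 = 1: r = r^2 * 27 mod 29 = 17^2 * 27 = 28*27 = 2
  -> s = B^a = 2

Answer: 8 27 2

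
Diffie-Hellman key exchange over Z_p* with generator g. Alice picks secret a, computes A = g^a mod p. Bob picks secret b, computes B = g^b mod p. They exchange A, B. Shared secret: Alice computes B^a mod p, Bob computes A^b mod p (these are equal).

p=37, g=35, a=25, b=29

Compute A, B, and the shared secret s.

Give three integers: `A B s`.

A = 35^25 mod 37  (bits of 25 = 11001)
  bit 0 = 1: r = r^2 * 35 mod 37 = 1^2 * 35 = 1*35 = 35
  bit 1 = 1: r = r^2 * 35 mod 37 = 35^2 * 35 = 4*35 = 29
  bit 2 = 0: r = r^2 mod 37 = 29^2 = 27
  bit 3 = 0: r = r^2 mod 37 = 27^2 = 26
  bit 4 = 1: r = r^2 * 35 mod 37 = 26^2 * 35 = 10*35 = 17
  -> A = 17
B = 35^29 mod 37  (bits of 29 = 11101)
  bit 0 = 1: r = r^2 * 35 mod 37 = 1^2 * 35 = 1*35 = 35
  bit 1 = 1: r = r^2 * 35 mod 37 = 35^2 * 35 = 4*35 = 29
  bit 2 = 1: r = r^2 * 35 mod 37 = 29^2 * 35 = 27*35 = 20
  bit 3 = 0: r = r^2 mod 37 = 20^2 = 30
  bit 4 = 1: r = r^2 * 35 mod 37 = 30^2 * 35 = 12*35 = 13
  -> B = 13
s = B^a = 13^25 mod 37  (bits of 25 = 11001)
  bit 0 = 1: r = r^2 * 13 mod 37 = 1^2 * 13 = 1*13 = 13
  bit 1 = 1: r = r^2 * 13 mod 37 = 13^2 * 13 = 21*13 = 14
  bit 2 = 0: r = r^2 mod 37 = 14^2 = 11
  bit 3 = 0: r = r^2 mod 37 = 11^2 = 10
  bit 4 = 1: r = r^2 * 13 mod 37 = 10^2 * 13 = 26*13 = 5
  -> s = B^a = 5

Answer: 17 13 5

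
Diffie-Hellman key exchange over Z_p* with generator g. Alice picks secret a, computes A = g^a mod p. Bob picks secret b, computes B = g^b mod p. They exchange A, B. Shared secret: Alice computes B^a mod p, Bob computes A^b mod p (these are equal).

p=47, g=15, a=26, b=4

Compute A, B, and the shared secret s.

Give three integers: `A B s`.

Answer: 9 6 28

Derivation:
A = 15^26 mod 47  (bits of 26 = 11010)
  bit 0 = 1: r = r^2 * 15 mod 47 = 1^2 * 15 = 1*15 = 15
  bit 1 = 1: r = r^2 * 15 mod 47 = 15^2 * 15 = 37*15 = 38
  bit 2 = 0: r = r^2 mod 47 = 38^2 = 34
  bit 3 = 1: r = r^2 * 15 mod 47 = 34^2 * 15 = 28*15 = 44
  bit 4 = 0: r = r^2 mod 47 = 44^2 = 9
  -> A = 9
B = 15^4 mod 47  (bits of 4 = 100)
  bit 0 = 1: r = r^2 * 15 mod 47 = 1^2 * 15 = 1*15 = 15
  bit 1 = 0: r = r^2 mod 47 = 15^2 = 37
  bit 2 = 0: r = r^2 mod 47 = 37^2 = 6
  -> B = 6
s = B^a = 6^26 mod 47  (bits of 26 = 11010)
  bit 0 = 1: r = r^2 * 6 mod 47 = 1^2 * 6 = 1*6 = 6
  bit 1 = 1: r = r^2 * 6 mod 47 = 6^2 * 6 = 36*6 = 28
  bit 2 = 0: r = r^2 mod 47 = 28^2 = 32
  bit 3 = 1: r = r^2 * 6 mod 47 = 32^2 * 6 = 37*6 = 34
  bit 4 = 0: r = r^2 mod 47 = 34^2 = 28
  -> s = B^a = 28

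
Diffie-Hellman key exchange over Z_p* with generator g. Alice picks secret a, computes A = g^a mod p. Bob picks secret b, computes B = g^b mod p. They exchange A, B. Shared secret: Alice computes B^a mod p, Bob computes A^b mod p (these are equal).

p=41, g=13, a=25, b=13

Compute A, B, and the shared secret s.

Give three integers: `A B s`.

A = 13^25 mod 41  (bits of 25 = 11001)
  bit 0 = 1: r = r^2 * 13 mod 41 = 1^2 * 13 = 1*13 = 13
  bit 1 = 1: r = r^2 * 13 mod 41 = 13^2 * 13 = 5*13 = 24
  bit 2 = 0: r = r^2 mod 41 = 24^2 = 2
  bit 3 = 0: r = r^2 mod 41 = 2^2 = 4
  bit 4 = 1: r = r^2 * 13 mod 41 = 4^2 * 13 = 16*13 = 3
  -> A = 3
B = 13^13 mod 41  (bits of 13 = 1101)
  bit 0 = 1: r = r^2 * 13 mod 41 = 1^2 * 13 = 1*13 = 13
  bit 1 = 1: r = r^2 * 13 mod 41 = 13^2 * 13 = 5*13 = 24
  bit 2 = 0: r = r^2 mod 41 = 24^2 = 2
  bit 3 = 1: r = r^2 * 13 mod 41 = 2^2 * 13 = 4*13 = 11
  -> B = 11
s = B^a = 11^25 mod 41  (bits of 25 = 11001)
  bit 0 = 1: r = r^2 * 11 mod 41 = 1^2 * 11 = 1*11 = 11
  bit 1 = 1: r = r^2 * 11 mod 41 = 11^2 * 11 = 39*11 = 19
  bit 2 = 0: r = r^2 mod 41 = 19^2 = 33
  bit 3 = 0: r = r^2 mod 41 = 33^2 = 23
  bit 4 = 1: r = r^2 * 11 mod 41 = 23^2 * 11 = 37*11 = 38
  -> s = B^a = 38

Answer: 3 11 38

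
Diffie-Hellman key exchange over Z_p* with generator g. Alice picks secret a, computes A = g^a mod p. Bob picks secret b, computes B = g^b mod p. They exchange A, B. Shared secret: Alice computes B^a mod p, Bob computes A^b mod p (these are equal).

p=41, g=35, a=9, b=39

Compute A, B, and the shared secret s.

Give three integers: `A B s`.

Answer: 22 34 28

Derivation:
A = 35^9 mod 41  (bits of 9 = 1001)
  bit 0 = 1: r = r^2 * 35 mod 41 = 1^2 * 35 = 1*35 = 35
  bit 1 = 0: r = r^2 mod 41 = 35^2 = 36
  bit 2 = 0: r = r^2 mod 41 = 36^2 = 25
  bit 3 = 1: r = r^2 * 35 mod 41 = 25^2 * 35 = 10*35 = 22
  -> A = 22
B = 35^39 mod 41  (bits of 39 = 100111)
  bit 0 = 1: r = r^2 * 35 mod 41 = 1^2 * 35 = 1*35 = 35
  bit 1 = 0: r = r^2 mod 41 = 35^2 = 36
  bit 2 = 0: r = r^2 mod 41 = 36^2 = 25
  bit 3 = 1: r = r^2 * 35 mod 41 = 25^2 * 35 = 10*35 = 22
  bit 4 = 1: r = r^2 * 35 mod 41 = 22^2 * 35 = 33*35 = 7
  bit 5 = 1: r = r^2 * 35 mod 41 = 7^2 * 35 = 8*35 = 34
  -> B = 34
s = B^a = 34^9 mod 41  (bits of 9 = 1001)
  bit 0 = 1: r = r^2 * 34 mod 41 = 1^2 * 34 = 1*34 = 34
  bit 1 = 0: r = r^2 mod 41 = 34^2 = 8
  bit 2 = 0: r = r^2 mod 41 = 8^2 = 23
  bit 3 = 1: r = r^2 * 34 mod 41 = 23^2 * 34 = 37*34 = 28
  -> s = B^a = 28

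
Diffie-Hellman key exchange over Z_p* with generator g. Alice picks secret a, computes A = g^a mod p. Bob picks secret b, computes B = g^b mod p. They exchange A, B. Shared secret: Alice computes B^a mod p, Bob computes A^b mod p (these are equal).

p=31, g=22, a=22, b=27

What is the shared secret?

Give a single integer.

A = 22^22 mod 31  (bits of 22 = 10110)
  bit 0 = 1: r = r^2 * 22 mod 31 = 1^2 * 22 = 1*22 = 22
  bit 1 = 0: r = r^2 mod 31 = 22^2 = 19
  bit 2 = 1: r = r^2 * 22 mod 31 = 19^2 * 22 = 20*22 = 6
  bit 3 = 1: r = r^2 * 22 mod 31 = 6^2 * 22 = 5*22 = 17
  bit 4 = 0: r = r^2 mod 31 = 17^2 = 10
  -> A = 10
B = 22^27 mod 31  (bits of 27 = 11011)
  bit 0 = 1: r = r^2 * 22 mod 31 = 1^2 * 22 = 1*22 = 22
  bit 1 = 1: r = r^2 * 22 mod 31 = 22^2 * 22 = 19*22 = 15
  bit 2 = 0: r = r^2 mod 31 = 15^2 = 8
  bit 3 = 1: r = r^2 * 22 mod 31 = 8^2 * 22 = 2*22 = 13
  bit 4 = 1: r = r^2 * 22 mod 31 = 13^2 * 22 = 14*22 = 29
  -> B = 29
s = B^a = 29^22 mod 31  (bits of 22 = 10110)
  bit 0 = 1: r = r^2 * 29 mod 31 = 1^2 * 29 = 1*29 = 29
  bit 1 = 0: r = r^2 mod 31 = 29^2 = 4
  bit 2 = 1: r = r^2 * 29 mod 31 = 4^2 * 29 = 16*29 = 30
  bit 3 = 1: r = r^2 * 29 mod 31 = 30^2 * 29 = 1*29 = 29
  bit 4 = 0: r = r^2 mod 31 = 29^2 = 4
  -> s = B^a = 4

Answer: 4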